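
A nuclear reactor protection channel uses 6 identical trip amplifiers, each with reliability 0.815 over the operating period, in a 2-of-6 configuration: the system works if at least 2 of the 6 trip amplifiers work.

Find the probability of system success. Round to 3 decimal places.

0.999

R = Σ_{i=2}^{6} C(6,i) p^i (1−p)^{6−i} with p = 0.815
C(6,2)·0.815^2·0.185^4 = 0.01167
C(6,3)·0.815^3·0.185^3 = 0.06855
C(6,4)·0.815^4·0.185^2 = 0.22650
C(6,5)·0.815^5·0.185^1 = 0.39913
C(6,6)·0.815^6·0.185^0 = 0.29305
Sum = 0.999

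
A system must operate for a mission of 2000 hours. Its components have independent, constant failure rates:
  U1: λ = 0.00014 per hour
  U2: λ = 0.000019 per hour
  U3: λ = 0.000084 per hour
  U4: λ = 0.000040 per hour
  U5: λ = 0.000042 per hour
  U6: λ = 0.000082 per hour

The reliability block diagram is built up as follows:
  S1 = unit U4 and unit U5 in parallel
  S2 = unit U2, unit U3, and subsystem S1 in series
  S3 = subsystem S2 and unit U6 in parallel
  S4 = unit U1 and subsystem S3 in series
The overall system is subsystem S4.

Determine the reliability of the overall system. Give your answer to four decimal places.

R(U1) = exp(−0.00014 × 2000) = 0.755784
R(U2) = exp(−0.000019 × 2000) = 0.962713
R(U3) = exp(−0.000084 × 2000) = 0.845354
R(U4) = exp(−0.000040 × 2000) = 0.923116
R(U5) = exp(−0.000042 × 2000) = 0.919431
R(U6) = exp(−0.000082 × 2000) = 0.848742
Parallel (U4 and U5): 1 − (1 − 0.923116)(1 − 0.919431) = 0.993806
Series (U2, U3, and [0.993806]): 0.962713 × 0.845354 × 0.993806 = 0.808792
Parallel ([0.808792] and U6): 1 − (1 − 0.808792)(1 − 0.848742) = 0.971078
Series (U1 and [0.971078]): 0.755784 × 0.971078 = 0.7339

0.7339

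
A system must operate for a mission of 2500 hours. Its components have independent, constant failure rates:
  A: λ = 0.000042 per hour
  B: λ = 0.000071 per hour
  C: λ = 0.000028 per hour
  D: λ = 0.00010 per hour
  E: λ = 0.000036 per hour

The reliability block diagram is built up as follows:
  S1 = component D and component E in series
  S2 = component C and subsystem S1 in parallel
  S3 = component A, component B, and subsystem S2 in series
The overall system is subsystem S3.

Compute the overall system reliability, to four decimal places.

R(A) = exp(−0.000042 × 2500) = 0.900325
R(B) = exp(−0.000071 × 2500) = 0.837361
R(C) = exp(−0.000028 × 2500) = 0.932394
R(D) = exp(−0.00010 × 2500) = 0.778801
R(E) = exp(−0.000036 × 2500) = 0.913931
Series (D and E): 0.778801 × 0.913931 = 0.711770
Parallel (C and [0.711770]): 1 − (1 − 0.932394)(1 − 0.711770) = 0.980514
Series (A, B, and [0.980514]): 0.900325 × 0.837361 × 0.980514 = 0.7392

0.7392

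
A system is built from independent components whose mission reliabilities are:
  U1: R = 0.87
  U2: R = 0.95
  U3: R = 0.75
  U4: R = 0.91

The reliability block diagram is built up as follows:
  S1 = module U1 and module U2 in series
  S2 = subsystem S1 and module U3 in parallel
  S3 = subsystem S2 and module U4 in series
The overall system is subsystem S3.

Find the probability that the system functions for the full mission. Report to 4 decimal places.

0.8705

Series (U1 and U2): 0.870000 × 0.950000 = 0.826500
Parallel ([0.826500] and U3): 1 − (1 − 0.826500)(1 − 0.750000) = 0.956625
Series ([0.956625] and U4): 0.956625 × 0.910000 = 0.8705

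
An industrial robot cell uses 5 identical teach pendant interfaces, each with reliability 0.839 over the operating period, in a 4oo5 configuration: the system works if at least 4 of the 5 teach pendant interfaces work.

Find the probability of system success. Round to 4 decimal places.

R = Σ_{i=4}^{5} C(5,i) p^i (1−p)^{5−i} with p = 0.839
C(5,4)·0.839^4·0.161^1 = 0.398881
C(5,5)·0.839^5·0.161^0 = 0.415729
Sum = 0.8146

0.8146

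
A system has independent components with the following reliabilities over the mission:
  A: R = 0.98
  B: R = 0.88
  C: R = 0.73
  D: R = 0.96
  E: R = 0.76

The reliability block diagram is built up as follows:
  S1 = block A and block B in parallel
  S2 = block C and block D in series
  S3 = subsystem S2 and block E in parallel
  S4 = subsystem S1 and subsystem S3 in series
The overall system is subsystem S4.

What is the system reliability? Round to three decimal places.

0.926

Parallel (A and B): 1 − (1 − 0.98000)(1 − 0.88000) = 0.99760
Series (C and D): 0.73000 × 0.96000 = 0.70080
Parallel ([0.70080] and E): 1 − (1 − 0.70080)(1 − 0.76000) = 0.92819
Series ([0.99760] and [0.92819]): 0.99760 × 0.92819 = 0.926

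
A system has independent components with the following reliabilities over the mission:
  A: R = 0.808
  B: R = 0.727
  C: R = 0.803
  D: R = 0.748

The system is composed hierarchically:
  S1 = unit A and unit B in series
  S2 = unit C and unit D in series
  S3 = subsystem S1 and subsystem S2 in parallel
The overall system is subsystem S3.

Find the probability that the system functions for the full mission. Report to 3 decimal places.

Series (A and B): 0.80800 × 0.72700 = 0.58742
Series (C and D): 0.80300 × 0.74800 = 0.60064
Parallel ([0.58742] and [0.60064]): 1 − (1 − 0.58742)(1 − 0.60064) = 0.835

0.835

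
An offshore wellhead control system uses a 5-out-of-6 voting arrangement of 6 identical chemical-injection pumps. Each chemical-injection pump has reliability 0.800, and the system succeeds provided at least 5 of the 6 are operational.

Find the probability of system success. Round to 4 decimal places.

R = Σ_{i=5}^{6} C(6,i) p^i (1−p)^{6−i} with p = 0.800
C(6,5)·0.800^5·0.200^1 = 0.393216
C(6,6)·0.800^6·0.200^0 = 0.262144
Sum = 0.6554

0.6554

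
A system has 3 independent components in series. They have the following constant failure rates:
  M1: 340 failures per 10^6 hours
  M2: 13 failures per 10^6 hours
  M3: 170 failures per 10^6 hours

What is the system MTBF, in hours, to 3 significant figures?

1910

Series of exponential components: λ_sys = Σ λ_i
λ_sys = 0.00034 + 0.000013 + 0.00017 = 5.2300e-04 /h
MTBF = 1 / λ_sys = 1910 h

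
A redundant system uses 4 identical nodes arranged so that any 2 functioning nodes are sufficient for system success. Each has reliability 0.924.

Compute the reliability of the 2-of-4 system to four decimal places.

R = Σ_{i=2}^{4} C(4,i) p^i (1−p)^{4−i} with p = 0.924
C(4,2)·0.924^2·0.076^2 = 0.029588
C(4,3)·0.924^3·0.076^1 = 0.239822
C(4,4)·0.924^4·0.076^0 = 0.728933
Sum = 0.9983

0.9983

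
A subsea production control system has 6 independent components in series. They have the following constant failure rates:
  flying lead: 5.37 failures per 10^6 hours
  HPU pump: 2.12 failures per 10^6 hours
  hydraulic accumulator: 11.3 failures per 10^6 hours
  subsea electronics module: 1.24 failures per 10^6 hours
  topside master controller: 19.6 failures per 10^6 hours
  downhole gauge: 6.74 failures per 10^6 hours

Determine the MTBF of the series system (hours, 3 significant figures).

21600

Series of exponential components: λ_sys = Σ λ_i
λ_sys = 0.00000537 + 0.00000212 + 0.0000113 + 0.00000124 + 0.0000196 + 0.00000674 = 4.6370e-05 /h
MTBF = 1 / λ_sys = 21600 h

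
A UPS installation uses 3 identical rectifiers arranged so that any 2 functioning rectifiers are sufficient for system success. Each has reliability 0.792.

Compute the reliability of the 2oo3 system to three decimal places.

R = Σ_{i=2}^{3} C(3,i) p^i (1−p)^{3−i} with p = 0.792
C(3,2)·0.792^2·0.208^1 = 0.39141
C(3,3)·0.792^3·0.208^0 = 0.49679
Sum = 0.888

0.888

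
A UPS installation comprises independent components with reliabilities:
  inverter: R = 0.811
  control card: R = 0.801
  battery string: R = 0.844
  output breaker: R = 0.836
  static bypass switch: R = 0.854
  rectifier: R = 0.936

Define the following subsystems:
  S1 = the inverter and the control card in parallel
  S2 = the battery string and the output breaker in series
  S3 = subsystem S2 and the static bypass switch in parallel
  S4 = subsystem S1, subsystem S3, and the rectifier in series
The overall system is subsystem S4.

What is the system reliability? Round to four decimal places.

0.8621

Parallel (inverter and control card): 1 − (1 − 0.811000)(1 − 0.801000) = 0.962389
Series (battery string and output breaker): 0.844000 × 0.836000 = 0.705584
Parallel ([0.705584] and static bypass switch): 1 − (1 − 0.705584)(1 − 0.854000) = 0.957015
Series ([0.962389], [0.957015], and rectifier): 0.962389 × 0.957015 × 0.936000 = 0.8621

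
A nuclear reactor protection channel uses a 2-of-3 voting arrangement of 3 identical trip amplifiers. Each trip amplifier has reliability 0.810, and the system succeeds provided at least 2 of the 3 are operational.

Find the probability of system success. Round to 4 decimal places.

R = Σ_{i=2}^{3} C(3,i) p^i (1−p)^{3−i} with p = 0.810
C(3,2)·0.810^2·0.190^1 = 0.373977
C(3,3)·0.810^3·0.190^0 = 0.531441
Sum = 0.9054

0.9054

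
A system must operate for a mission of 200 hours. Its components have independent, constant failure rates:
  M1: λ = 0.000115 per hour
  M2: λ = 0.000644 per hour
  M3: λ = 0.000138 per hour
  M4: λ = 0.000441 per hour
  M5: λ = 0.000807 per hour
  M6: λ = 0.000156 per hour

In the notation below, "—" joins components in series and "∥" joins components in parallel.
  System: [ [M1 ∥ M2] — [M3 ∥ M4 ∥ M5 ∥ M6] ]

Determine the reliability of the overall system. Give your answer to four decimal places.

0.9972

R(M1) = exp(−0.000115 × 200) = 0.977262
R(M2) = exp(−0.000644 × 200) = 0.879150
R(M3) = exp(−0.000138 × 200) = 0.972777
R(M4) = exp(−0.000441 × 200) = 0.915578
R(M5) = exp(−0.000807 × 200) = 0.850952
R(M6) = exp(−0.000156 × 200) = 0.969282
Parallel (M1 and M2): 1 − (1 − 0.977262)(1 − 0.879150) = 0.997252
Parallel (M3, M4, M5, and M6): 1 − (1 − 0.972777)(1 − 0.915578)(1 − 0.850952)(1 − 0.969282) = 0.999989
Series ([0.997252] and [0.999989]): 0.997252 × 0.999989 = 0.9972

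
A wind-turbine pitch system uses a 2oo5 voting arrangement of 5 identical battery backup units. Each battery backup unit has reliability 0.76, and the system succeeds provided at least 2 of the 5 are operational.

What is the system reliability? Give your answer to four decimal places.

0.9866

R = Σ_{i=2}^{5} C(5,i) p^i (1−p)^{5−i} with p = 0.76
C(5,2)·0.76^2·0.24^3 = 0.079847
C(5,3)·0.76^3·0.24^2 = 0.252850
C(5,4)·0.76^4·0.24^1 = 0.400346
C(5,5)·0.76^5·0.24^0 = 0.253553
Sum = 0.9866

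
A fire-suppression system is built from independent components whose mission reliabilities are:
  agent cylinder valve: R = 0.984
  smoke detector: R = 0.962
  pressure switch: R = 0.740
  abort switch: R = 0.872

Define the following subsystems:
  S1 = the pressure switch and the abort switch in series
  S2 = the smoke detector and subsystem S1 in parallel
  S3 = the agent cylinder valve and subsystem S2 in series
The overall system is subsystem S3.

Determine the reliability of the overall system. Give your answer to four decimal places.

0.9707

Series (pressure switch and abort switch): 0.740000 × 0.872000 = 0.645280
Parallel (smoke detector and [0.645280]): 1 − (1 − 0.962000)(1 − 0.645280) = 0.986521
Series (agent cylinder valve and [0.986521]): 0.984000 × 0.986521 = 0.9707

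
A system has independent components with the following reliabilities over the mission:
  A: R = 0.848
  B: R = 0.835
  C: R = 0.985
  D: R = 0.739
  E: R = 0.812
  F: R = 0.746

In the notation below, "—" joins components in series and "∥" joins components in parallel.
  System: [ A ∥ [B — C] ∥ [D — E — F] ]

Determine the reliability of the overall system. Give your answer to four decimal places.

Series (B and C): 0.835000 × 0.985000 = 0.822475
Series (D, E, and F): 0.739000 × 0.812000 × 0.746000 = 0.447651
Parallel (A, [0.822475], and [0.447651]): 1 − (1 − 0.848000)(1 − 0.822475)(1 − 0.447651) = 0.9851

0.9851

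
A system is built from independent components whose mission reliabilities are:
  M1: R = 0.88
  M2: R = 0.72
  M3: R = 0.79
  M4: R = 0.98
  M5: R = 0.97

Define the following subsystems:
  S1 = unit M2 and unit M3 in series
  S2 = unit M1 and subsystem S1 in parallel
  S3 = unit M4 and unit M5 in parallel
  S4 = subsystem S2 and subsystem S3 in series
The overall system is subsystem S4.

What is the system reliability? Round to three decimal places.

0.948

Series (M2 and M3): 0.72000 × 0.79000 = 0.56880
Parallel (M1 and [0.56880]): 1 − (1 − 0.88000)(1 − 0.56880) = 0.94826
Parallel (M4 and M5): 1 − (1 − 0.98000)(1 − 0.97000) = 0.99940
Series ([0.94826] and [0.99940]): 0.94826 × 0.99940 = 0.948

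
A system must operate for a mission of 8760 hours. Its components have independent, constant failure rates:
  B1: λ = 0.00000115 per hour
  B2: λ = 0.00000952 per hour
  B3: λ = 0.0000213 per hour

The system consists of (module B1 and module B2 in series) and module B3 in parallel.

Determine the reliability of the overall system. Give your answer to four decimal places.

R(B1) = exp(−0.00000115 × 8760) = 0.989977
R(B2) = exp(−0.00000952 × 8760) = 0.919987
R(B3) = exp(−0.0000213 × 8760) = 0.829786
Series (B1 and B2): 0.989977 × 0.919987 = 0.910766
Parallel ([0.910766] and B3): 1 − (1 − 0.910766)(1 − 0.829786) = 0.9848

0.9848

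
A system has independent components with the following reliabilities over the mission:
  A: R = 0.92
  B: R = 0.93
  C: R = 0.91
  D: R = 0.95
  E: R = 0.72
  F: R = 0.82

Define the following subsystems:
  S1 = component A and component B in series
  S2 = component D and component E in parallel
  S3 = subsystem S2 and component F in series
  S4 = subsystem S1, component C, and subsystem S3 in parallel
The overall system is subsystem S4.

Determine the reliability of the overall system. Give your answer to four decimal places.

Series (A and B): 0.920000 × 0.930000 = 0.855600
Parallel (D and E): 1 − (1 − 0.950000)(1 − 0.720000) = 0.986000
Series ([0.986000] and F): 0.986000 × 0.820000 = 0.808520
Parallel ([0.855600], C, and [0.808520]): 1 − (1 − 0.855600)(1 − 0.910000)(1 − 0.808520) = 0.9975

0.9975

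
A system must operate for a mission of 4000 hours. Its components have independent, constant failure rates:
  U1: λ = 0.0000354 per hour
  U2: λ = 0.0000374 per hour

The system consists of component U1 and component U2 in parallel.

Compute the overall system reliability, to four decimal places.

0.9817

R(U1) = exp(−0.0000354 × 4000) = 0.867968
R(U2) = exp(−0.0000374 × 4000) = 0.861052
Parallel (U1 and U2): 1 − (1 − 0.867968)(1 − 0.861052) = 0.9817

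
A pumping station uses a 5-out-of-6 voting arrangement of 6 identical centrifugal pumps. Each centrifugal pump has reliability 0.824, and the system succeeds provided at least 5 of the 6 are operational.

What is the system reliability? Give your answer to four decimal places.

R = Σ_{i=5}^{6} C(6,i) p^i (1−p)^{6−i} with p = 0.824
C(6,5)·0.824^5·0.176^1 = 0.401144
C(6,6)·0.824^6·0.176^0 = 0.313014
Sum = 0.7142

0.7142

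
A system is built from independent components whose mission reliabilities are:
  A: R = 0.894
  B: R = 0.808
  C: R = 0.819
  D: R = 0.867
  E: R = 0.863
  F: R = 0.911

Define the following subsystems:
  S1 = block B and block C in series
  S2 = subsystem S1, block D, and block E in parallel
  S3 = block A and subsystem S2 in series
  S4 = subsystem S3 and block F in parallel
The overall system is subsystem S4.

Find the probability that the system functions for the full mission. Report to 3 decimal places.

Series (B and C): 0.80800 × 0.81900 = 0.66175
Parallel ([0.66175], D, and E): 1 − (1 − 0.66175)(1 − 0.86700)(1 − 0.86300) = 0.99384
Series (A and [0.99384]): 0.89400 × 0.99384 = 0.88849
Parallel ([0.88849] and F): 1 − (1 − 0.88849)(1 − 0.91100) = 0.990

0.990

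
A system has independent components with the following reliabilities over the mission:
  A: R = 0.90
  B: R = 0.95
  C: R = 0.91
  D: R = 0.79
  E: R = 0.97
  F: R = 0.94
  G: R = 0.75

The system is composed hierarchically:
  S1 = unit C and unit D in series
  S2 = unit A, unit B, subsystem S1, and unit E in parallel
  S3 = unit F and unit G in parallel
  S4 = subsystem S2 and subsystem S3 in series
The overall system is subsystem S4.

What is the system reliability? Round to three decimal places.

0.985

Series (C and D): 0.91000 × 0.79000 = 0.71890
Parallel (A, B, [0.71890], and E): 1 − (1 − 0.90000)(1 − 0.95000)(1 − 0.71890)(1 − 0.97000) = 0.99996
Parallel (F and G): 1 − (1 − 0.94000)(1 − 0.75000) = 0.98500
Series ([0.99996] and [0.98500]): 0.99996 × 0.98500 = 0.985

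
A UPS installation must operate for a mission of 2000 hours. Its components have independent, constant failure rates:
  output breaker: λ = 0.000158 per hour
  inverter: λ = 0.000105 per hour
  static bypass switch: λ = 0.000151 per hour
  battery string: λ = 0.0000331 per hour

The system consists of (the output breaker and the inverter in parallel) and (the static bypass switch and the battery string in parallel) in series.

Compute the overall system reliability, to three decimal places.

0.933

R(output breaker) = exp(−0.000158 × 2000) = 0.72906
R(inverter) = exp(−0.000105 × 2000) = 0.81058
R(static bypass switch) = exp(−0.000151 × 2000) = 0.73934
R(battery string) = exp(−0.0000331 × 2000) = 0.93594
Parallel (output breaker and inverter): 1 − (1 − 0.72906)(1 − 0.81058) = 0.94868
Parallel (static bypass switch and battery string): 1 − (1 − 0.73934)(1 − 0.93594) = 0.98330
Series ([0.94868] and [0.98330]): 0.94868 × 0.98330 = 0.933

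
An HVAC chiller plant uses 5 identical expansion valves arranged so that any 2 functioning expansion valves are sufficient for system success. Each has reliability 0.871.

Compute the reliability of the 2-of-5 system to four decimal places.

R = Σ_{i=2}^{5} C(5,i) p^i (1−p)^{5−i} with p = 0.871
C(5,2)·0.871^2·0.129^3 = 0.016286
C(5,3)·0.871^3·0.129^2 = 0.109960
C(5,4)·0.871^4·0.129^1 = 0.371221
C(5,5)·0.871^5·0.129^0 = 0.501292
Sum = 0.9988

0.9988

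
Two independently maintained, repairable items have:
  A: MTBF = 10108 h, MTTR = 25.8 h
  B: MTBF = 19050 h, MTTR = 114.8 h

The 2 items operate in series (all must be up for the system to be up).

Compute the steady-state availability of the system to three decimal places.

0.991

A(A) = MTBF/(MTBF+MTTR) = 10108/(10108+25.8) = 0.997454
A(B) = MTBF/(MTBF+MTTR) = 19050/(19050+114.8) = 0.994010
Series availability: 0.997454 × 0.994010 = 0.991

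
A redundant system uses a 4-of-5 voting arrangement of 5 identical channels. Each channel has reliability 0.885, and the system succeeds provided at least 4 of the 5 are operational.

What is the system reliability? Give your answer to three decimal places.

R = Σ_{i=4}^{5} C(5,i) p^i (1−p)^{5−i} with p = 0.885
C(5,4)·0.885^4·0.115^1 = 0.35273
C(5,5)·0.885^5·0.115^0 = 0.54290
Sum = 0.896

0.896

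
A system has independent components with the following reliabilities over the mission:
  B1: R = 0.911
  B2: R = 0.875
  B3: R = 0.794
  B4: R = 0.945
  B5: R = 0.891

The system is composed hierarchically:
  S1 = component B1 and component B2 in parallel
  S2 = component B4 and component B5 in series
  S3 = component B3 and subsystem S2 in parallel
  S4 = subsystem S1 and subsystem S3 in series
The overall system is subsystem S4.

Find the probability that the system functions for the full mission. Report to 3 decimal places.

Parallel (B1 and B2): 1 − (1 − 0.91100)(1 − 0.87500) = 0.98888
Series (B4 and B5): 0.94500 × 0.89100 = 0.84200
Parallel (B3 and [0.84200]): 1 − (1 − 0.79400)(1 − 0.84200) = 0.96745
Series ([0.98888] and [0.96745]): 0.98888 × 0.96745 = 0.957

0.957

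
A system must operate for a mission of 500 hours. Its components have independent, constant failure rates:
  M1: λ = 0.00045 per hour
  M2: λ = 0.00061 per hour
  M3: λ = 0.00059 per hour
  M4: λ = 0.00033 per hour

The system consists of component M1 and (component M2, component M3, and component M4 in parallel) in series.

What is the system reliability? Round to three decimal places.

0.790

R(M1) = exp(−0.00045 × 500) = 0.79852
R(M2) = exp(−0.00061 × 500) = 0.73712
R(M3) = exp(−0.00059 × 500) = 0.74453
R(M4) = exp(−0.00033 × 500) = 0.84789
Parallel (M2, M3, and M4): 1 − (1 − 0.73712)(1 − 0.74453)(1 − 0.84789) = 0.98978
Series (M1 and [0.98978]): 0.79852 × 0.98978 = 0.790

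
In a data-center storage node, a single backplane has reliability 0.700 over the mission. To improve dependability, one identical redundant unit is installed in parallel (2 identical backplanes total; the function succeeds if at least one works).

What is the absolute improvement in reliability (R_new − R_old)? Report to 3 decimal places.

0.210

R_before = 0.700
R_after = 1 − (1 − 0.700)^2 = 0.910
ΔR = 0.910 − 0.700 = 0.210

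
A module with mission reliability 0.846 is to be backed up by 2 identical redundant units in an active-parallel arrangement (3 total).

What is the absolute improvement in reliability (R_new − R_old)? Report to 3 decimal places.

0.150

R_before = 0.846
R_after = 1 − (1 − 0.846)^3 = 0.996
ΔR = 0.996 − 0.846 = 0.150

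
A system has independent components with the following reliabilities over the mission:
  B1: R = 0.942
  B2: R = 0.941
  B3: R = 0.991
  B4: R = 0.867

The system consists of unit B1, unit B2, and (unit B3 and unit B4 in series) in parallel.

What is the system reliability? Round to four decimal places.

0.9995

Series (B3 and B4): 0.991000 × 0.867000 = 0.859197
Parallel (B1, B2, and [0.859197]): 1 − (1 − 0.942000)(1 − 0.941000)(1 − 0.859197) = 0.9995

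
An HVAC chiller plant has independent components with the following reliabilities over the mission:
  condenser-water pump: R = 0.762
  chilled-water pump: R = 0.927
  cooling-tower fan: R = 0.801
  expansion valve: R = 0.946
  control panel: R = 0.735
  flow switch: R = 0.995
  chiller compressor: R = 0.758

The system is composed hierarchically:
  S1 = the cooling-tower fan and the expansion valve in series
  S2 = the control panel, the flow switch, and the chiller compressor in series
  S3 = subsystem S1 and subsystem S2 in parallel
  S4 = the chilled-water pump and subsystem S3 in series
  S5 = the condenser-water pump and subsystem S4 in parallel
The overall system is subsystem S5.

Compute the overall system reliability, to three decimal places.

0.959

Series (cooling-tower fan and expansion valve): 0.80100 × 0.94600 = 0.75775
Series (control panel, flow switch, and chiller compressor): 0.73500 × 0.99500 × 0.75800 = 0.55434
Parallel ([0.75775] and [0.55434]): 1 − (1 − 0.75775)(1 − 0.55434) = 0.89204
Series (chilled-water pump and [0.89204]): 0.92700 × 0.89204 = 0.82692
Parallel (condenser-water pump and [0.82692]): 1 − (1 − 0.76200)(1 − 0.82692) = 0.959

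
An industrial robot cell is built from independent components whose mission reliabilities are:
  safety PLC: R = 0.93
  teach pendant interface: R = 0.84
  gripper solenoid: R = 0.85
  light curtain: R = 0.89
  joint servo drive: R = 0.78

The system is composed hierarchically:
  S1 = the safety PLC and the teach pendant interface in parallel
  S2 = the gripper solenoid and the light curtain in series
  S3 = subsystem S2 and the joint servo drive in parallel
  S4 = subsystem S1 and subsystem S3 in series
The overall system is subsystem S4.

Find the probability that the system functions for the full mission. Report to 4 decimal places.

Parallel (safety PLC and teach pendant interface): 1 − (1 − 0.930000)(1 − 0.840000) = 0.988800
Series (gripper solenoid and light curtain): 0.850000 × 0.890000 = 0.756500
Parallel ([0.756500] and joint servo drive): 1 − (1 − 0.756500)(1 − 0.780000) = 0.946430
Series ([0.988800] and [0.946430]): 0.988800 × 0.946430 = 0.9358

0.9358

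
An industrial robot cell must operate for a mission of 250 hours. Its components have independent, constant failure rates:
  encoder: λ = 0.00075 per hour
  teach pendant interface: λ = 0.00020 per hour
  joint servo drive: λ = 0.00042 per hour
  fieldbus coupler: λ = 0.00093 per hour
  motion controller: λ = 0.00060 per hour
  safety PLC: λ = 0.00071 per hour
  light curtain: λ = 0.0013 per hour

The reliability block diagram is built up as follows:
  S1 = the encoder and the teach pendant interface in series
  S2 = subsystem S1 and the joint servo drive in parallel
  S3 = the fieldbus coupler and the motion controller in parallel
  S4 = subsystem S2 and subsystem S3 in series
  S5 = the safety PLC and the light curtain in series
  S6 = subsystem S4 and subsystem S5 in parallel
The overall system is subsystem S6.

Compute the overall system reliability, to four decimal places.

R(encoder) = exp(−0.00075 × 250) = 0.829029
R(teach pendant interface) = exp(−0.00020 × 250) = 0.951229
R(joint servo drive) = exp(−0.00042 × 250) = 0.900325
R(fieldbus coupler) = exp(−0.00093 × 250) = 0.792550
R(motion controller) = exp(−0.00060 × 250) = 0.860708
R(safety PLC) = exp(−0.00071 × 250) = 0.837361
R(light curtain) = exp(−0.0013 × 250) = 0.722527
Series (encoder and teach pendant interface): 0.829029 × 0.951229 = 0.788596
Parallel ([0.788596] and joint servo drive): 1 − (1 − 0.788596)(1 − 0.900325) = 0.978928
Parallel (fieldbus coupler and motion controller): 1 − (1 − 0.792550)(1 − 0.860708) = 0.971104
Series ([0.978928] and [0.971104]): 0.978928 × 0.971104 = 0.950641
Series (safety PLC and light curtain): 0.837361 × 0.722527 = 0.605016
Parallel ([0.950641] and [0.605016]): 1 − (1 − 0.950641)(1 − 0.605016) = 0.9805

0.9805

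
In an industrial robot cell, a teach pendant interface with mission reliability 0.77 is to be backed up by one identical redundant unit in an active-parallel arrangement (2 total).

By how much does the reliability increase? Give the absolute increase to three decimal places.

0.177

R_before = 0.77
R_after = 1 − (1 − 0.77)^2 = 0.947
ΔR = 0.947 − 0.77 = 0.177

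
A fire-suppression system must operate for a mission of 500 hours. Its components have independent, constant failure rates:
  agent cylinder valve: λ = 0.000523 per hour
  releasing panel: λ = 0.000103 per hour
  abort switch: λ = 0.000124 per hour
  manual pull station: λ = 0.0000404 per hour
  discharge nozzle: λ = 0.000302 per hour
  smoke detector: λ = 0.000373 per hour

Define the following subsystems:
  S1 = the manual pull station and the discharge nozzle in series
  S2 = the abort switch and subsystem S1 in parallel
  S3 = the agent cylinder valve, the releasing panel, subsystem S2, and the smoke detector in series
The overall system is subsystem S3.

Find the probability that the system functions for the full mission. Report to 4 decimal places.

R(agent cylinder valve) = exp(−0.000523 × 500) = 0.769896
R(releasing panel) = exp(−0.000103 × 500) = 0.949804
R(abort switch) = exp(−0.000124 × 500) = 0.939883
R(manual pull station) = exp(−0.0000404 × 500) = 0.980003
R(discharge nozzle) = exp(−0.000302 × 500) = 0.859848
R(smoke detector) = exp(−0.000373 × 500) = 0.829859
Series (manual pull station and discharge nozzle): 0.980003 × 0.859848 = 0.842654
Parallel (abort switch and [0.842654]): 1 − (1 − 0.939883)(1 − 0.842654) = 0.990541
Series (agent cylinder valve, releasing panel, [0.990541], and smoke detector): 0.769896 × 0.949804 × 0.990541 × 0.829859 = 0.6011

0.6011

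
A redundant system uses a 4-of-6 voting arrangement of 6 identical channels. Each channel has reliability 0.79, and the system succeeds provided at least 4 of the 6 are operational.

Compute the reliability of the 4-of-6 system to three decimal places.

0.888

R = Σ_{i=4}^{6} C(6,i) p^i (1−p)^{6−i} with p = 0.79
C(6,4)·0.79^4·0.21^2 = 0.25765
C(6,5)·0.79^5·0.21^1 = 0.38771
C(6,6)·0.79^6·0.21^0 = 0.24309
Sum = 0.888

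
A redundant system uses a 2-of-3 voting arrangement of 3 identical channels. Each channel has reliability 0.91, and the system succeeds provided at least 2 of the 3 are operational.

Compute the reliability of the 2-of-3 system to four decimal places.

R = Σ_{i=2}^{3} C(3,i) p^i (1−p)^{3−i} with p = 0.91
C(3,2)·0.91^2·0.09^1 = 0.223587
C(3,3)·0.91^3·0.09^0 = 0.753571
Sum = 0.9772

0.9772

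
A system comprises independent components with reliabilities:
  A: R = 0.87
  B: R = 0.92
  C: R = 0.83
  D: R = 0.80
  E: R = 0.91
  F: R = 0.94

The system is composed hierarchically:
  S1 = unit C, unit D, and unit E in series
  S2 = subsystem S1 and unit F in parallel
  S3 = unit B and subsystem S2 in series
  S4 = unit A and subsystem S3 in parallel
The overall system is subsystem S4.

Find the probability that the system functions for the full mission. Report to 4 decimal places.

Series (C, D, and E): 0.830000 × 0.800000 × 0.910000 = 0.604240
Parallel ([0.604240] and F): 1 − (1 − 0.604240)(1 − 0.940000) = 0.976254
Series (B and [0.976254]): 0.920000 × 0.976254 = 0.898154
Parallel (A and [0.898154]): 1 − (1 − 0.870000)(1 − 0.898154) = 0.9868

0.9868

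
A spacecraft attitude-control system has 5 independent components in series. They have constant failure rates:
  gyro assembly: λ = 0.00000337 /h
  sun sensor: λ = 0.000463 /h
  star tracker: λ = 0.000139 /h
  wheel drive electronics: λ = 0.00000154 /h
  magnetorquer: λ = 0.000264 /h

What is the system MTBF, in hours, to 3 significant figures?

1150

Series of exponential components: λ_sys = Σ λ_i
λ_sys = 0.00000337 + 0.000463 + 0.000139 + 0.00000154 + 0.000264 = 8.7091e-04 /h
MTBF = 1 / λ_sys = 1150 h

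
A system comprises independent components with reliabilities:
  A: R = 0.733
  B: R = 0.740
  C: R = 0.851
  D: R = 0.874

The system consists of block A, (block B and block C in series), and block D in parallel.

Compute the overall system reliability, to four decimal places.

Series (B and C): 0.740000 × 0.851000 = 0.629740
Parallel (A, [0.629740], and D): 1 − (1 − 0.733000)(1 − 0.629740)(1 − 0.874000) = 0.9875

0.9875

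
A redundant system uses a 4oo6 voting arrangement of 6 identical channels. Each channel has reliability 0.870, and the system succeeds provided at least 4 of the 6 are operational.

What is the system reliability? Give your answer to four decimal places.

R = Σ_{i=4}^{6} C(6,i) p^i (1−p)^{6−i} with p = 0.870
C(6,4)·0.870^4·0.130^2 = 0.145230
C(6,5)·0.870^5·0.130^1 = 0.388768
C(6,6)·0.870^6·0.130^0 = 0.433626
Sum = 0.9676

0.9676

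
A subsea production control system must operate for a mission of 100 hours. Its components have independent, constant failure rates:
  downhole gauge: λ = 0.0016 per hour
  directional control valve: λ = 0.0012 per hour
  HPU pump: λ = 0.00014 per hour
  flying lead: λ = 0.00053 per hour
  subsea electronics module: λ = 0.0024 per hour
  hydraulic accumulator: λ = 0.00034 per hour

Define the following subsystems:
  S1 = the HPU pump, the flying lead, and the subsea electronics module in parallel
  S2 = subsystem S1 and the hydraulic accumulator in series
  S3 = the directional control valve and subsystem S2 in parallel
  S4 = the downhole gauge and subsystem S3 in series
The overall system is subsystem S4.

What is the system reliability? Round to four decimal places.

R(downhole gauge) = exp(−0.0016 × 100) = 0.852144
R(directional control valve) = exp(−0.0012 × 100) = 0.886920
R(HPU pump) = exp(−0.00014 × 100) = 0.986098
R(flying lead) = exp(−0.00053 × 100) = 0.948380
R(subsea electronics module) = exp(−0.0024 × 100) = 0.786628
R(hydraulic accumulator) = exp(−0.00034 × 100) = 0.966572
Parallel (HPU pump, flying lead, and subsea electronics module): 1 − (1 − 0.986098)(1 − 0.948380)(1 − 0.786628) = 0.999847
Series ([0.999847] and hydraulic accumulator): 0.999847 × 0.966572 = 0.966424
Parallel (directional control valve and [0.966424]): 1 − (1 − 0.886920)(1 − 0.966424) = 0.996203
Series (downhole gauge and [0.996203]): 0.852144 × 0.996203 = 0.8489

0.8489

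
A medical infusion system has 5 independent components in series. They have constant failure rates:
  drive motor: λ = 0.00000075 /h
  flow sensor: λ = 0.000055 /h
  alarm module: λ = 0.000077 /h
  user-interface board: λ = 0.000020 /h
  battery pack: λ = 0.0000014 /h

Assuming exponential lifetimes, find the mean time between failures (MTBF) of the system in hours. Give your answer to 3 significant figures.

Series of exponential components: λ_sys = Σ λ_i
λ_sys = 0.00000075 + 0.000055 + 0.000077 + 0.000020 + 0.0000014 = 1.5415e-04 /h
MTBF = 1 / λ_sys = 6490 h

6490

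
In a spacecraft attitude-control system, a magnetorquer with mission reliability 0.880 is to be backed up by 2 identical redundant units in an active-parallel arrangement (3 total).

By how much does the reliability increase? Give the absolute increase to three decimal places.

R_before = 0.880
R_after = 1 − (1 − 0.880)^3 = 0.998
ΔR = 0.998 − 0.880 = 0.118

0.118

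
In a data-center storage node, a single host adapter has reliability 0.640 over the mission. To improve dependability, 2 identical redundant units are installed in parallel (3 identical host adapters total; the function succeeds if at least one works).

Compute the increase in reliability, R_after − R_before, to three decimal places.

0.313

R_before = 0.640
R_after = 1 − (1 − 0.640)^3 = 0.953
ΔR = 0.953 − 0.640 = 0.313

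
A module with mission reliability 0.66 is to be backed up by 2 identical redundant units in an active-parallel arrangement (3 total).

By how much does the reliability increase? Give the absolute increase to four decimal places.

R_before = 0.66
R_after = 1 − (1 − 0.66)^3 = 0.9607
ΔR = 0.9607 − 0.66 = 0.3007

0.3007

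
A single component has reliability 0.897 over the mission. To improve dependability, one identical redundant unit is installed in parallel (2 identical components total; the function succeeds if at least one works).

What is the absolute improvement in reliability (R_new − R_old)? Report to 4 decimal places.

0.0924

R_before = 0.897
R_after = 1 − (1 − 0.897)^2 = 0.9894
ΔR = 0.9894 − 0.897 = 0.0924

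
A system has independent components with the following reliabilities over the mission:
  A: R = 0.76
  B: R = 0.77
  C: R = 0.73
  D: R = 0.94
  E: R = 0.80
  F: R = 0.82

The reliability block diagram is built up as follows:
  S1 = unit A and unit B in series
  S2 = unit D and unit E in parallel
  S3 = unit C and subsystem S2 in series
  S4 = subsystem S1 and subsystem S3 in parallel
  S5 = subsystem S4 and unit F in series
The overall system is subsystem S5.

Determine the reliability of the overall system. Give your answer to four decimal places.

Series (A and B): 0.760000 × 0.770000 = 0.585200
Parallel (D and E): 1 − (1 − 0.940000)(1 − 0.800000) = 0.988000
Series (C and [0.988000]): 0.730000 × 0.988000 = 0.721240
Parallel ([0.585200] and [0.721240]): 1 − (1 − 0.585200)(1 − 0.721240) = 0.884370
Series ([0.884370] and F): 0.884370 × 0.820000 = 0.7252

0.7252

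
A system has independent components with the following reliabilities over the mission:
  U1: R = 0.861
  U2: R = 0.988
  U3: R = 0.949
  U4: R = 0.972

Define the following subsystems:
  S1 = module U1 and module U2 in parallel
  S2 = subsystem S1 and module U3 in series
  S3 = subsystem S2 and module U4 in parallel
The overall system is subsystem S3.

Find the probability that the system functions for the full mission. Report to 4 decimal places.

0.9985

Parallel (U1 and U2): 1 − (1 − 0.861000)(1 − 0.988000) = 0.998332
Series ([0.998332] and U3): 0.998332 × 0.949000 = 0.947417
Parallel ([0.947417] and U4): 1 − (1 − 0.947417)(1 − 0.972000) = 0.9985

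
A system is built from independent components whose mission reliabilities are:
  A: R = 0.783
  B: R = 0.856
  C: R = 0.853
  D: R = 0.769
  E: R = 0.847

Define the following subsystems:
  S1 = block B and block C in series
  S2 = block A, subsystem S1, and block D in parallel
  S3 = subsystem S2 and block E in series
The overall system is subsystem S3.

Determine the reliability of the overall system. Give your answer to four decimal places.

0.8355

Series (B and C): 0.856000 × 0.853000 = 0.730168
Parallel (A, [0.730168], and D): 1 − (1 − 0.783000)(1 − 0.730168)(1 − 0.769000) = 0.986474
Series ([0.986474] and E): 0.986474 × 0.847000 = 0.8355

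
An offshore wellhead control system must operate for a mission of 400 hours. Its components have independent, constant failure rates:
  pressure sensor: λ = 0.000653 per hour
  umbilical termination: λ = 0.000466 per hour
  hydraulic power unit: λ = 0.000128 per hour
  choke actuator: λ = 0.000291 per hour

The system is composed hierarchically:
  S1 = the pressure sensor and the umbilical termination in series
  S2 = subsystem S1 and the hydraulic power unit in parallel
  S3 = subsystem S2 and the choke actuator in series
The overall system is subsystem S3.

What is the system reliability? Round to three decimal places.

R(pressure sensor) = exp(−0.000653 × 400) = 0.77013
R(umbilical termination) = exp(−0.000466 × 400) = 0.82994
R(hydraulic power unit) = exp(−0.000128 × 400) = 0.95009
R(choke actuator) = exp(−0.000291 × 400) = 0.89012
Series (pressure sensor and umbilical termination): 0.77013 × 0.82994 = 0.63916
Parallel ([0.63916] and hydraulic power unit): 1 − (1 − 0.63916)(1 − 0.95009) = 0.98199
Series ([0.98199] and choke actuator): 0.98199 × 0.89012 = 0.874

0.874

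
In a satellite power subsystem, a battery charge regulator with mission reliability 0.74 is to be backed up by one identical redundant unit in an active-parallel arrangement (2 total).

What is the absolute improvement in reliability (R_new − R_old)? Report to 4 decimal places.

R_before = 0.74
R_after = 1 − (1 − 0.74)^2 = 0.9324
ΔR = 0.9324 − 0.74 = 0.1924

0.1924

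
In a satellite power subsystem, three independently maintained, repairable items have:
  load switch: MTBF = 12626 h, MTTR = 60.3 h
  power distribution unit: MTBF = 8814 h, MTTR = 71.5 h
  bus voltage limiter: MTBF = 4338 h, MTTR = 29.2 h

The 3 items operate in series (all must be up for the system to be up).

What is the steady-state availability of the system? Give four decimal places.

0.9806

A(load switch) = MTBF/(MTBF+MTTR) = 12626/(12626+60.3) = 0.995247
A(power distribution unit) = MTBF/(MTBF+MTTR) = 8814/(8814+71.5) = 0.991953
A(bus voltage limiter) = MTBF/(MTBF+MTTR) = 4338/(4338+29.2) = 0.993314
Series availability: 0.995247 × 0.991953 × 0.993314 = 0.9806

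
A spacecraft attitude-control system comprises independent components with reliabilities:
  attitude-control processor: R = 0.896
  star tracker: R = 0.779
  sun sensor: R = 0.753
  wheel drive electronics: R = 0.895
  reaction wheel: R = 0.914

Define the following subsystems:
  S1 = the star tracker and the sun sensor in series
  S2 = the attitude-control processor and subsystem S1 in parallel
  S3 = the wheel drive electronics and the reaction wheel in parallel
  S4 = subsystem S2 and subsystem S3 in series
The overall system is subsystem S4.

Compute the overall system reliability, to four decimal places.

0.9484

Series (star tracker and sun sensor): 0.779000 × 0.753000 = 0.586587
Parallel (attitude-control processor and [0.586587]): 1 − (1 − 0.896000)(1 − 0.586587) = 0.957005
Parallel (wheel drive electronics and reaction wheel): 1 − (1 − 0.895000)(1 − 0.914000) = 0.990970
Series ([0.957005] and [0.990970]): 0.957005 × 0.990970 = 0.9484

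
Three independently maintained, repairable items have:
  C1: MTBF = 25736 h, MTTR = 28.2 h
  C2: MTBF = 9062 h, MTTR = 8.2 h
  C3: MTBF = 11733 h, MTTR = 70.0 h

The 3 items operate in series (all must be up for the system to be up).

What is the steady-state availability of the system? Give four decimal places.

0.9921

A(C1) = MTBF/(MTBF+MTTR) = 25736/(25736+28.2) = 0.998905
A(C2) = MTBF/(MTBF+MTTR) = 9062/(9062+8.2) = 0.999096
A(C3) = MTBF/(MTBF+MTTR) = 11733/(11733+70.0) = 0.994069
Series availability: 0.998905 × 0.999096 × 0.994069 = 0.9921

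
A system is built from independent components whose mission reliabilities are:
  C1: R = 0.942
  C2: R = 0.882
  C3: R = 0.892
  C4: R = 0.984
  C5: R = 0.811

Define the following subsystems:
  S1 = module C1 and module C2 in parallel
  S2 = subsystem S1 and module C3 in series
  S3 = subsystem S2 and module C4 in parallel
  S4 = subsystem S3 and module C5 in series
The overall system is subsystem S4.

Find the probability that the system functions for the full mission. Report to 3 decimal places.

0.810

Parallel (C1 and C2): 1 − (1 − 0.94200)(1 − 0.88200) = 0.99316
Series ([0.99316] and C3): 0.99316 × 0.89200 = 0.88590
Parallel ([0.88590] and C4): 1 − (1 − 0.88590)(1 − 0.98400) = 0.99817
Series ([0.99817] and C5): 0.99817 × 0.81100 = 0.810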